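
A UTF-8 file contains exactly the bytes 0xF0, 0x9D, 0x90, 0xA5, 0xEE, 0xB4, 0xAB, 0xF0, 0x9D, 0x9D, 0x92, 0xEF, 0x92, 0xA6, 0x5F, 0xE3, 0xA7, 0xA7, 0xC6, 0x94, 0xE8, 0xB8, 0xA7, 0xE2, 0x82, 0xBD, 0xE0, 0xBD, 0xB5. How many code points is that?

Byte at offset 0: 0xF0 = 11110000 → 4-byte char (#1). Advance 4.
Byte at offset 4: 0xEE = 11101110 → 3-byte char (#2). Advance 3.
Byte at offset 7: 0xF0 = 11110000 → 4-byte char (#3). Advance 4.
Byte at offset 11: 0xEF = 11101111 → 3-byte char (#4). Advance 3.
Byte at offset 14: 0x5F = 01011111 → 1-byte char (#5). Advance 1.
Byte at offset 15: 0xE3 = 11100011 → 3-byte char (#6). Advance 3.
Byte at offset 18: 0xC6 = 11000110 → 2-byte char (#7). Advance 2.
Byte at offset 20: 0xE8 = 11101000 → 3-byte char (#8). Advance 3.
Byte at offset 23: 0xE2 = 11100010 → 3-byte char (#9). Advance 3.
Byte at offset 26: 0xE0 = 11100000 → 3-byte char (#10). Advance 3.
Reached end at offset 29 after 10 code points.

10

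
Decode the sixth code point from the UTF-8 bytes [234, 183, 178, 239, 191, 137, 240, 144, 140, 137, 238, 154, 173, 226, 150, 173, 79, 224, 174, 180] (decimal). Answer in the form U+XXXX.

Offset 0: leading byte 0xEA = 11101010 → 3-byte char #1 = EA B7 B2.
Offset 3: leading byte 0xEF = 11101111 → 3-byte char #2 = EF BF 89.
Offset 6: leading byte 0xF0 = 11110000 → 4-byte char #3 = F0 90 8C 89.
Offset 10: leading byte 0xEE = 11101110 → 3-byte char #4 = EE 9A AD.
Offset 13: leading byte 0xE2 = 11100010 → 3-byte char #5 = E2 96 AD.
Offset 16: leading byte 0x4F = 01001111 → 1-byte char #6 = 4F.
Leading byte 0x4F = 01001111 matches 0xxxxxxx → 1-byte sequence.
Byte 1: 0x4F = 01001111, payload 1001111 (7 bits).
Concatenate: 1001111 = 0x4F (7 bits → U+004F).

U+004F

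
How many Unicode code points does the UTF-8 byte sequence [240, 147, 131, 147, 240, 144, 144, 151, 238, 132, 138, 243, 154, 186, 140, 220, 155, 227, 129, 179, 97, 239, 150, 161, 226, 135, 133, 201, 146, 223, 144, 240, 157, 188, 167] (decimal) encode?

Byte at offset 0: 0xF0 = 11110000 → 4-byte char (#1). Advance 4.
Byte at offset 4: 0xF0 = 11110000 → 4-byte char (#2). Advance 4.
Byte at offset 8: 0xEE = 11101110 → 3-byte char (#3). Advance 3.
Byte at offset 11: 0xF3 = 11110011 → 4-byte char (#4). Advance 4.
Byte at offset 15: 0xDC = 11011100 → 2-byte char (#5). Advance 2.
Byte at offset 17: 0xE3 = 11100011 → 3-byte char (#6). Advance 3.
Byte at offset 20: 0x61 = 01100001 → 1-byte char (#7). Advance 1.
Byte at offset 21: 0xEF = 11101111 → 3-byte char (#8). Advance 3.
Byte at offset 24: 0xE2 = 11100010 → 3-byte char (#9). Advance 3.
Byte at offset 27: 0xC9 = 11001001 → 2-byte char (#10). Advance 2.
Byte at offset 29: 0xDF = 11011111 → 2-byte char (#11). Advance 2.
Byte at offset 31: 0xF0 = 11110000 → 4-byte char (#12). Advance 4.
Reached end at offset 35 after 12 code points.

12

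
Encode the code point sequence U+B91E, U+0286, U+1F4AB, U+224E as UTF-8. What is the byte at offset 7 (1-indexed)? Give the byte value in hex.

0x9F

1-indexed offset 7 is 0-indexed offset 6.
U+B91E → 3-byte form EB A4 9E at offsets 0–2.
U+0286 → 2-byte form CA 86 at offsets 3–4.
U+1F4AB → 4-byte form F0 9F 92 AB at offsets 5–8.
Offset 6 falls in char 3's range; it's byte 2 of F0 9F 92 AB = 0x9F.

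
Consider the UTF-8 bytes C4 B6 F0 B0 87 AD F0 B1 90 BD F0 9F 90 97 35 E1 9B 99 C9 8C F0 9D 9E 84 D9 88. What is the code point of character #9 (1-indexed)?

U+0648

Offset 0: leading byte 0xC4 = 11000100 → 2-byte char #1 = C4 B6.
Offset 2: leading byte 0xF0 = 11110000 → 4-byte char #2 = F0 B0 87 AD.
Offset 6: leading byte 0xF0 = 11110000 → 4-byte char #3 = F0 B1 90 BD.
Offset 10: leading byte 0xF0 = 11110000 → 4-byte char #4 = F0 9F 90 97.
Offset 14: leading byte 0x35 = 00110101 → 1-byte char #5 = 35.
Offset 15: leading byte 0xE1 = 11100001 → 3-byte char #6 = E1 9B 99.
Offset 18: leading byte 0xC9 = 11001001 → 2-byte char #7 = C9 8C.
Offset 20: leading byte 0xF0 = 11110000 → 4-byte char #8 = F0 9D 9E 84.
Offset 24: leading byte 0xD9 = 11011001 → 2-byte char #9 = D9 88.
Leading byte 0xD9 = 11011001 matches 110xxxxx → 2-byte sequence.
Byte 1: 0xD9 = 11011001, payload 11001 (5 bits).
Byte 2: 0x88 = 10001000 (10xxxxxx ✓), payload 001000.
Concatenate: 11001001000 = 0x648 (11 bits → U+0648).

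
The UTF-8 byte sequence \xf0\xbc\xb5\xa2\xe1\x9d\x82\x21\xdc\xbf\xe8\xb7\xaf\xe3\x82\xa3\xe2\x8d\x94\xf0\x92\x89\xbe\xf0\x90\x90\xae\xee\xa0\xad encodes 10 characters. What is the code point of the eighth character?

Offset 0: leading byte 0xF0 = 11110000 → 4-byte char #1 = F0 BC B5 A2.
Offset 4: leading byte 0xE1 = 11100001 → 3-byte char #2 = E1 9D 82.
Offset 7: leading byte 0x21 = 00100001 → 1-byte char #3 = 21.
Offset 8: leading byte 0xDC = 11011100 → 2-byte char #4 = DC BF.
Offset 10: leading byte 0xE8 = 11101000 → 3-byte char #5 = E8 B7 AF.
Offset 13: leading byte 0xE3 = 11100011 → 3-byte char #6 = E3 82 A3.
Offset 16: leading byte 0xE2 = 11100010 → 3-byte char #7 = E2 8D 94.
Offset 19: leading byte 0xF0 = 11110000 → 4-byte char #8 = F0 92 89 BE.
Leading byte 0xF0 = 11110000 matches 11110xxx → 4-byte sequence.
Byte 1: 0xF0 = 11110000, payload 000 (3 bits).
Byte 2: 0x92 = 10010010 (10xxxxxx ✓), payload 010010.
Byte 3: 0x89 = 10001001 (10xxxxxx ✓), payload 001001.
Byte 4: 0xBE = 10111110 (10xxxxxx ✓), payload 111110.
Concatenate: 000010010001001111110 = 0x1227E (21 bits → U+1227E).

U+1227E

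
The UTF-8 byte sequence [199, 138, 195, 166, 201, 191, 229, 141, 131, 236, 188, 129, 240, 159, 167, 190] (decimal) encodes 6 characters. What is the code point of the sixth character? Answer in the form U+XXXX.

Offset 0: leading byte 0xC7 = 11000111 → 2-byte char #1 = C7 8A.
Offset 2: leading byte 0xC3 = 11000011 → 2-byte char #2 = C3 A6.
Offset 4: leading byte 0xC9 = 11001001 → 2-byte char #3 = C9 BF.
Offset 6: leading byte 0xE5 = 11100101 → 3-byte char #4 = E5 8D 83.
Offset 9: leading byte 0xEC = 11101100 → 3-byte char #5 = EC BC 81.
Offset 12: leading byte 0xF0 = 11110000 → 4-byte char #6 = F0 9F A7 BE.
Leading byte 0xF0 = 11110000 matches 11110xxx → 4-byte sequence.
Byte 1: 0xF0 = 11110000, payload 000 (3 bits).
Byte 2: 0x9F = 10011111 (10xxxxxx ✓), payload 011111.
Byte 3: 0xA7 = 10100111 (10xxxxxx ✓), payload 100111.
Byte 4: 0xBE = 10111110 (10xxxxxx ✓), payload 111110.
Concatenate: 000011111100111111110 = 0x1F9FE (21 bits → U+1F9FE).

U+1F9FE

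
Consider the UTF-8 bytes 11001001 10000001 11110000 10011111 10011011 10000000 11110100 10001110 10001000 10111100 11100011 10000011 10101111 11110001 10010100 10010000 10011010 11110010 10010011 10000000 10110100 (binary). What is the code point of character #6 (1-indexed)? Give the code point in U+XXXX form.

Offset 0: leading byte 0xC9 = 11001001 → 2-byte char #1 = C9 81.
Offset 2: leading byte 0xF0 = 11110000 → 4-byte char #2 = F0 9F 9B 80.
Offset 6: leading byte 0xF4 = 11110100 → 4-byte char #3 = F4 8E 88 BC.
Offset 10: leading byte 0xE3 = 11100011 → 3-byte char #4 = E3 83 AF.
Offset 13: leading byte 0xF1 = 11110001 → 4-byte char #5 = F1 94 90 9A.
Offset 17: leading byte 0xF2 = 11110010 → 4-byte char #6 = F2 93 80 B4.
Leading byte 0xF2 = 11110010 matches 11110xxx → 4-byte sequence.
Byte 1: 0xF2 = 11110010, payload 010 (3 bits).
Byte 2: 0x93 = 10010011 (10xxxxxx ✓), payload 010011.
Byte 3: 0x80 = 10000000 (10xxxxxx ✓), payload 000000.
Byte 4: 0xB4 = 10110100 (10xxxxxx ✓), payload 110100.
Concatenate: 010010011000000110100 = 0x93034 (21 bits → U+93034).

U+93034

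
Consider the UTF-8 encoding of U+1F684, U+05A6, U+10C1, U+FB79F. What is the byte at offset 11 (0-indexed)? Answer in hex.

0x9E

U+1F684 → 4-byte form F0 9F 9A 84 at offsets 0–3.
U+05A6 → 2-byte form D6 A6 at offsets 4–5.
U+10C1 → 3-byte form E1 83 81 at offsets 6–8.
U+FB79F → 4-byte form F3 BB 9E 9F at offsets 9–12.
Offset 11 falls in char 4's range; it's byte 3 of F3 BB 9E 9F = 0x9E.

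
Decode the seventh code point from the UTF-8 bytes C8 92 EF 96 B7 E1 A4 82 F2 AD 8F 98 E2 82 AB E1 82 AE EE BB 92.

U+EED2

Offset 0: leading byte 0xC8 = 11001000 → 2-byte char #1 = C8 92.
Offset 2: leading byte 0xEF = 11101111 → 3-byte char #2 = EF 96 B7.
Offset 5: leading byte 0xE1 = 11100001 → 3-byte char #3 = E1 A4 82.
Offset 8: leading byte 0xF2 = 11110010 → 4-byte char #4 = F2 AD 8F 98.
Offset 12: leading byte 0xE2 = 11100010 → 3-byte char #5 = E2 82 AB.
Offset 15: leading byte 0xE1 = 11100001 → 3-byte char #6 = E1 82 AE.
Offset 18: leading byte 0xEE = 11101110 → 3-byte char #7 = EE BB 92.
Leading byte 0xEE = 11101110 matches 1110xxxx → 3-byte sequence.
Byte 1: 0xEE = 11101110, payload 1110 (4 bits).
Byte 2: 0xBB = 10111011 (10xxxxxx ✓), payload 111011.
Byte 3: 0x92 = 10010010 (10xxxxxx ✓), payload 010010.
Concatenate: 1110111011010010 = 0xEED2 (16 bits → U+EED2).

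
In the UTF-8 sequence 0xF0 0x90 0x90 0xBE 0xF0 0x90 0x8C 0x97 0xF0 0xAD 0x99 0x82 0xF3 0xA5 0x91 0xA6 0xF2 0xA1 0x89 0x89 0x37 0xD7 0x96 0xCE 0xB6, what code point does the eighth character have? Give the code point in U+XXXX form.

U+03B6

Offset 0: leading byte 0xF0 = 11110000 → 4-byte char #1 = F0 90 90 BE.
Offset 4: leading byte 0xF0 = 11110000 → 4-byte char #2 = F0 90 8C 97.
Offset 8: leading byte 0xF0 = 11110000 → 4-byte char #3 = F0 AD 99 82.
Offset 12: leading byte 0xF3 = 11110011 → 4-byte char #4 = F3 A5 91 A6.
Offset 16: leading byte 0xF2 = 11110010 → 4-byte char #5 = F2 A1 89 89.
Offset 20: leading byte 0x37 = 00110111 → 1-byte char #6 = 37.
Offset 21: leading byte 0xD7 = 11010111 → 2-byte char #7 = D7 96.
Offset 23: leading byte 0xCE = 11001110 → 2-byte char #8 = CE B6.
Leading byte 0xCE = 11001110 matches 110xxxxx → 2-byte sequence.
Byte 1: 0xCE = 11001110, payload 01110 (5 bits).
Byte 2: 0xB6 = 10110110 (10xxxxxx ✓), payload 110110.
Concatenate: 01110110110 = 0x3B6 (11 bits → U+03B6).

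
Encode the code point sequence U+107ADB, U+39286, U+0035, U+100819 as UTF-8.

F4 87 AB 9B F0 B9 8A 86 35 F4 80 A0 99

U+107ADB: 4-byte form → F4 87 AB 9B.
U+39286: 4-byte form → F0 B9 8A 86.
U+0035: 1-byte form → 35.
U+100819: 4-byte form → F4 80 A0 99.
Concatenated (13 bytes): F4 87 AB 9B F0 B9 8A 86 35 F4 80 A0 99.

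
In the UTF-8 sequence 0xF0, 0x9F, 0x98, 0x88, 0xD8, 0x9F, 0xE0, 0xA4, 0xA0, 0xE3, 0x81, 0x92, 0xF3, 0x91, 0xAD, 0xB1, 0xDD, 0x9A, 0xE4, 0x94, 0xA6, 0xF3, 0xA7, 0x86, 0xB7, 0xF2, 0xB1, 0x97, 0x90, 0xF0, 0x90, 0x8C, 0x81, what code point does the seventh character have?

Offset 0: leading byte 0xF0 = 11110000 → 4-byte char #1 = F0 9F 98 88.
Offset 4: leading byte 0xD8 = 11011000 → 2-byte char #2 = D8 9F.
Offset 6: leading byte 0xE0 = 11100000 → 3-byte char #3 = E0 A4 A0.
Offset 9: leading byte 0xE3 = 11100011 → 3-byte char #4 = E3 81 92.
Offset 12: leading byte 0xF3 = 11110011 → 4-byte char #5 = F3 91 AD B1.
Offset 16: leading byte 0xDD = 11011101 → 2-byte char #6 = DD 9A.
Offset 18: leading byte 0xE4 = 11100100 → 3-byte char #7 = E4 94 A6.
Leading byte 0xE4 = 11100100 matches 1110xxxx → 3-byte sequence.
Byte 1: 0xE4 = 11100100, payload 0100 (4 bits).
Byte 2: 0x94 = 10010100 (10xxxxxx ✓), payload 010100.
Byte 3: 0xA6 = 10100110 (10xxxxxx ✓), payload 100110.
Concatenate: 0100010100100110 = 0x4526 (16 bits → U+4526).

U+4526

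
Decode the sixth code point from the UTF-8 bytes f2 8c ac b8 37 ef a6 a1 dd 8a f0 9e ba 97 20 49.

Offset 0: leading byte 0xF2 = 11110010 → 4-byte char #1 = F2 8C AC B8.
Offset 4: leading byte 0x37 = 00110111 → 1-byte char #2 = 37.
Offset 5: leading byte 0xEF = 11101111 → 3-byte char #3 = EF A6 A1.
Offset 8: leading byte 0xDD = 11011101 → 2-byte char #4 = DD 8A.
Offset 10: leading byte 0xF0 = 11110000 → 4-byte char #5 = F0 9E BA 97.
Offset 14: leading byte 0x20 = 00100000 → 1-byte char #6 = 20.
Leading byte 0x20 = 00100000 matches 0xxxxxxx → 1-byte sequence.
Byte 1: 0x20 = 00100000, payload 0100000 (7 bits).
Concatenate: 0100000 = 0x20 (7 bits → U+0020).

U+0020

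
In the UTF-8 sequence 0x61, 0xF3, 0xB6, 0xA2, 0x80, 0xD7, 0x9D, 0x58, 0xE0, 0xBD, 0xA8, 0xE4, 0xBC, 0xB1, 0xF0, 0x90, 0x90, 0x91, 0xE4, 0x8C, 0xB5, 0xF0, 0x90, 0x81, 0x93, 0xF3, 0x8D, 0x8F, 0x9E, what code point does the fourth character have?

Offset 0: leading byte 0x61 = 01100001 → 1-byte char #1 = 61.
Offset 1: leading byte 0xF3 = 11110011 → 4-byte char #2 = F3 B6 A2 80.
Offset 5: leading byte 0xD7 = 11010111 → 2-byte char #3 = D7 9D.
Offset 7: leading byte 0x58 = 01011000 → 1-byte char #4 = 58.
Leading byte 0x58 = 01011000 matches 0xxxxxxx → 1-byte sequence.
Byte 1: 0x58 = 01011000, payload 1011000 (7 bits).
Concatenate: 1011000 = 0x58 (7 bits → U+0058).

U+0058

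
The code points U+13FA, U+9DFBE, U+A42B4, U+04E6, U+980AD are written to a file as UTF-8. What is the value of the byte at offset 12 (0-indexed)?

0xA6

U+13FA → 3-byte form E1 8F BA at offsets 0–2.
U+9DFBE → 4-byte form F2 9D BE BE at offsets 3–6.
U+A42B4 → 4-byte form F2 A4 8A B4 at offsets 7–10.
U+04E6 → 2-byte form D3 A6 at offsets 11–12.
Offset 12 falls in char 4's range; it's byte 2 of D3 A6 = 0xA6.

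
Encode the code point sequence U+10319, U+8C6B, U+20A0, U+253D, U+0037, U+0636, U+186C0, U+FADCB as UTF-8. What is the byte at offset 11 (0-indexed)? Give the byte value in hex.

0x94

U+10319 → 4-byte form F0 90 8C 99 at offsets 0–3.
U+8C6B → 3-byte form E8 B1 AB at offsets 4–6.
U+20A0 → 3-byte form E2 82 A0 at offsets 7–9.
U+253D → 3-byte form E2 94 BD at offsets 10–12.
Offset 11 falls in char 4's range; it's byte 2 of E2 94 BD = 0x94.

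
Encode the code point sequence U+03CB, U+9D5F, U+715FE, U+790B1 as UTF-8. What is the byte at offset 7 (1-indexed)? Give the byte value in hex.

0xB1

1-indexed offset 7 is 0-indexed offset 6.
U+03CB → 2-byte form CF 8B at offsets 0–1.
U+9D5F → 3-byte form E9 B5 9F at offsets 2–4.
U+715FE → 4-byte form F1 B1 97 BE at offsets 5–8.
Offset 6 falls in char 3's range; it's byte 2 of F1 B1 97 BE = 0xB1.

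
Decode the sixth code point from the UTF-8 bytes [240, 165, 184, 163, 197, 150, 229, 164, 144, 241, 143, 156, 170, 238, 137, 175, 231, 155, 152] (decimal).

Offset 0: leading byte 0xF0 = 11110000 → 4-byte char #1 = F0 A5 B8 A3.
Offset 4: leading byte 0xC5 = 11000101 → 2-byte char #2 = C5 96.
Offset 6: leading byte 0xE5 = 11100101 → 3-byte char #3 = E5 A4 90.
Offset 9: leading byte 0xF1 = 11110001 → 4-byte char #4 = F1 8F 9C AA.
Offset 13: leading byte 0xEE = 11101110 → 3-byte char #5 = EE 89 AF.
Offset 16: leading byte 0xE7 = 11100111 → 3-byte char #6 = E7 9B 98.
Leading byte 0xE7 = 11100111 matches 1110xxxx → 3-byte sequence.
Byte 1: 0xE7 = 11100111, payload 0111 (4 bits).
Byte 2: 0x9B = 10011011 (10xxxxxx ✓), payload 011011.
Byte 3: 0x98 = 10011000 (10xxxxxx ✓), payload 011000.
Concatenate: 0111011011011000 = 0x76D8 (16 bits → U+76D8).

U+76D8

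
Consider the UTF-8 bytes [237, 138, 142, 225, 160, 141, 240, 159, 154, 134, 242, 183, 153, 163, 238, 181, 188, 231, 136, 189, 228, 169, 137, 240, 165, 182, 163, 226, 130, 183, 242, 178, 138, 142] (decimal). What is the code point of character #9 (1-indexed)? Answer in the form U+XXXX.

U+20B7

Offset 0: leading byte 0xED = 11101101 → 3-byte char #1 = ED 8A 8E.
Offset 3: leading byte 0xE1 = 11100001 → 3-byte char #2 = E1 A0 8D.
Offset 6: leading byte 0xF0 = 11110000 → 4-byte char #3 = F0 9F 9A 86.
Offset 10: leading byte 0xF2 = 11110010 → 4-byte char #4 = F2 B7 99 A3.
Offset 14: leading byte 0xEE = 11101110 → 3-byte char #5 = EE B5 BC.
Offset 17: leading byte 0xE7 = 11100111 → 3-byte char #6 = E7 88 BD.
Offset 20: leading byte 0xE4 = 11100100 → 3-byte char #7 = E4 A9 89.
Offset 23: leading byte 0xF0 = 11110000 → 4-byte char #8 = F0 A5 B6 A3.
Offset 27: leading byte 0xE2 = 11100010 → 3-byte char #9 = E2 82 B7.
Leading byte 0xE2 = 11100010 matches 1110xxxx → 3-byte sequence.
Byte 1: 0xE2 = 11100010, payload 0010 (4 bits).
Byte 2: 0x82 = 10000010 (10xxxxxx ✓), payload 000010.
Byte 3: 0xB7 = 10110111 (10xxxxxx ✓), payload 110111.
Concatenate: 0010000010110111 = 0x20B7 (16 bits → U+20B7).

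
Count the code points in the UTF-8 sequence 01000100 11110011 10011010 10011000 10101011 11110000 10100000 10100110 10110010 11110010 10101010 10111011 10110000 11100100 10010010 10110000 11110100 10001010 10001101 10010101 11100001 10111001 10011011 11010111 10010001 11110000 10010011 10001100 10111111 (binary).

9

Byte at offset 0: 0x44 = 01000100 → 1-byte char (#1). Advance 1.
Byte at offset 1: 0xF3 = 11110011 → 4-byte char (#2). Advance 4.
Byte at offset 5: 0xF0 = 11110000 → 4-byte char (#3). Advance 4.
Byte at offset 9: 0xF2 = 11110010 → 4-byte char (#4). Advance 4.
Byte at offset 13: 0xE4 = 11100100 → 3-byte char (#5). Advance 3.
Byte at offset 16: 0xF4 = 11110100 → 4-byte char (#6). Advance 4.
Byte at offset 20: 0xE1 = 11100001 → 3-byte char (#7). Advance 3.
Byte at offset 23: 0xD7 = 11010111 → 2-byte char (#8). Advance 2.
Byte at offset 25: 0xF0 = 11110000 → 4-byte char (#9). Advance 4.
Reached end at offset 29 after 9 code points.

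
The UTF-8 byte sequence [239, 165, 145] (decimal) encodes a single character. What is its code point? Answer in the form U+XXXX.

Leading byte 0xEF = 11101111 matches 1110xxxx → 3-byte sequence.
Byte 1: 0xEF = 11101111, payload 1111 (4 bits).
Byte 2: 0xA5 = 10100101 (10xxxxxx ✓), payload 100101.
Byte 3: 0x91 = 10010001 (10xxxxxx ✓), payload 010001.
Concatenate: 1111100101010001 = 0xF951 (16 bits → U+F951).

U+F951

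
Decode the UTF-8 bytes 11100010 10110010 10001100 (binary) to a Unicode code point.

Leading byte 0xE2 = 11100010 matches 1110xxxx → 3-byte sequence.
Byte 1: 0xE2 = 11100010, payload 0010 (4 bits).
Byte 2: 0xB2 = 10110010 (10xxxxxx ✓), payload 110010.
Byte 3: 0x8C = 10001100 (10xxxxxx ✓), payload 001100.
Concatenate: 0010110010001100 = 0x2C8C (16 bits → U+2C8C).

U+2C8C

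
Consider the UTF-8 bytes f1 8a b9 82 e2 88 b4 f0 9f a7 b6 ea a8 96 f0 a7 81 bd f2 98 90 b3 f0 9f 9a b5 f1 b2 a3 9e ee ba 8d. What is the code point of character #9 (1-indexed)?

U+EE8D

Offset 0: leading byte 0xF1 = 11110001 → 4-byte char #1 = F1 8A B9 82.
Offset 4: leading byte 0xE2 = 11100010 → 3-byte char #2 = E2 88 B4.
Offset 7: leading byte 0xF0 = 11110000 → 4-byte char #3 = F0 9F A7 B6.
Offset 11: leading byte 0xEA = 11101010 → 3-byte char #4 = EA A8 96.
Offset 14: leading byte 0xF0 = 11110000 → 4-byte char #5 = F0 A7 81 BD.
Offset 18: leading byte 0xF2 = 11110010 → 4-byte char #6 = F2 98 90 B3.
Offset 22: leading byte 0xF0 = 11110000 → 4-byte char #7 = F0 9F 9A B5.
Offset 26: leading byte 0xF1 = 11110001 → 4-byte char #8 = F1 B2 A3 9E.
Offset 30: leading byte 0xEE = 11101110 → 3-byte char #9 = EE BA 8D.
Leading byte 0xEE = 11101110 matches 1110xxxx → 3-byte sequence.
Byte 1: 0xEE = 11101110, payload 1110 (4 bits).
Byte 2: 0xBA = 10111010 (10xxxxxx ✓), payload 111010.
Byte 3: 0x8D = 10001101 (10xxxxxx ✓), payload 001101.
Concatenate: 1110111010001101 = 0xEE8D (16 bits → U+EE8D).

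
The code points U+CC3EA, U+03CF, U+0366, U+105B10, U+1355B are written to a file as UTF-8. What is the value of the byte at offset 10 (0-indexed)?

0xAC

U+CC3EA → 4-byte form F3 8C 8F AA at offsets 0–3.
U+03CF → 2-byte form CF 8F at offsets 4–5.
U+0366 → 2-byte form CD A6 at offsets 6–7.
U+105B10 → 4-byte form F4 85 AC 90 at offsets 8–11.
Offset 10 falls in char 4's range; it's byte 3 of F4 85 AC 90 = 0xAC.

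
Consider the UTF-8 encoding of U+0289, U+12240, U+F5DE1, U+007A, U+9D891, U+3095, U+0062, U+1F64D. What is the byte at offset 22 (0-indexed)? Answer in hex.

0x8D

U+0289 → 2-byte form CA 89 at offsets 0–1.
U+12240 → 4-byte form F0 92 89 80 at offsets 2–5.
U+F5DE1 → 4-byte form F3 B5 B7 A1 at offsets 6–9.
U+007A → 1-byte form 7A at offsets 10–10.
U+9D891 → 4-byte form F2 9D A2 91 at offsets 11–14.
U+3095 → 3-byte form E3 82 95 at offsets 15–17.
U+0062 → 1-byte form 62 at offsets 18–18.
U+1F64D → 4-byte form F0 9F 99 8D at offsets 19–22.
Offset 22 falls in char 8's range; it's byte 4 of F0 9F 99 8D = 0x8D.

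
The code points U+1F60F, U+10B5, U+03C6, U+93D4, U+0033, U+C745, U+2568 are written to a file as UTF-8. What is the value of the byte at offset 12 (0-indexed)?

U+1F60F → 4-byte form F0 9F 98 8F at offsets 0–3.
U+10B5 → 3-byte form E1 82 B5 at offsets 4–6.
U+03C6 → 2-byte form CF 86 at offsets 7–8.
U+93D4 → 3-byte form E9 8F 94 at offsets 9–11.
U+0033 → 1-byte form 33 at offsets 12–12.
Offset 12 falls in char 5's range; it's byte 1 of 33 = 0x33.

0x33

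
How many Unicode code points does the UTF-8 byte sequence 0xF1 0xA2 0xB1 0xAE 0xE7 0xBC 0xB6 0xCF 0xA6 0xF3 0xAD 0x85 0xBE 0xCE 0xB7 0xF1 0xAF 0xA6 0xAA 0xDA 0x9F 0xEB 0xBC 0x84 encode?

Byte at offset 0: 0xF1 = 11110001 → 4-byte char (#1). Advance 4.
Byte at offset 4: 0xE7 = 11100111 → 3-byte char (#2). Advance 3.
Byte at offset 7: 0xCF = 11001111 → 2-byte char (#3). Advance 2.
Byte at offset 9: 0xF3 = 11110011 → 4-byte char (#4). Advance 4.
Byte at offset 13: 0xCE = 11001110 → 2-byte char (#5). Advance 2.
Byte at offset 15: 0xF1 = 11110001 → 4-byte char (#6). Advance 4.
Byte at offset 19: 0xDA = 11011010 → 2-byte char (#7). Advance 2.
Byte at offset 21: 0xEB = 11101011 → 3-byte char (#8). Advance 3.
Reached end at offset 24 after 8 code points.

8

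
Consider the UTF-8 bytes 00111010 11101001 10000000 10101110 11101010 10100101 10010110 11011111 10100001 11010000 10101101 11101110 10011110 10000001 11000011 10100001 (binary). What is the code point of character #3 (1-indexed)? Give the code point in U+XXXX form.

Offset 0: leading byte 0x3A = 00111010 → 1-byte char #1 = 3A.
Offset 1: leading byte 0xE9 = 11101001 → 3-byte char #2 = E9 80 AE.
Offset 4: leading byte 0xEA = 11101010 → 3-byte char #3 = EA A5 96.
Leading byte 0xEA = 11101010 matches 1110xxxx → 3-byte sequence.
Byte 1: 0xEA = 11101010, payload 1010 (4 bits).
Byte 2: 0xA5 = 10100101 (10xxxxxx ✓), payload 100101.
Byte 3: 0x96 = 10010110 (10xxxxxx ✓), payload 010110.
Concatenate: 1010100101010110 = 0xA956 (16 bits → U+A956).

U+A956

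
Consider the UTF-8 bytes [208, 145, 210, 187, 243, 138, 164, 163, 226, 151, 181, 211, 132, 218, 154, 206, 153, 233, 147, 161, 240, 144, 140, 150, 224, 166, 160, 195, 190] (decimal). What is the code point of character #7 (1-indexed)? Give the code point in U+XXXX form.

U+0399

Offset 0: leading byte 0xD0 = 11010000 → 2-byte char #1 = D0 91.
Offset 2: leading byte 0xD2 = 11010010 → 2-byte char #2 = D2 BB.
Offset 4: leading byte 0xF3 = 11110011 → 4-byte char #3 = F3 8A A4 A3.
Offset 8: leading byte 0xE2 = 11100010 → 3-byte char #4 = E2 97 B5.
Offset 11: leading byte 0xD3 = 11010011 → 2-byte char #5 = D3 84.
Offset 13: leading byte 0xDA = 11011010 → 2-byte char #6 = DA 9A.
Offset 15: leading byte 0xCE = 11001110 → 2-byte char #7 = CE 99.
Leading byte 0xCE = 11001110 matches 110xxxxx → 2-byte sequence.
Byte 1: 0xCE = 11001110, payload 01110 (5 bits).
Byte 2: 0x99 = 10011001 (10xxxxxx ✓), payload 011001.
Concatenate: 01110011001 = 0x399 (11 bits → U+0399).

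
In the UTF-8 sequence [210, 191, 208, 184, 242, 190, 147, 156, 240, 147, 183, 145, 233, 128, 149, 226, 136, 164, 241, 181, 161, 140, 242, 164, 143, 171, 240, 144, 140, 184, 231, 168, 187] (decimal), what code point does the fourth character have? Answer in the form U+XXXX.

Offset 0: leading byte 0xD2 = 11010010 → 2-byte char #1 = D2 BF.
Offset 2: leading byte 0xD0 = 11010000 → 2-byte char #2 = D0 B8.
Offset 4: leading byte 0xF2 = 11110010 → 4-byte char #3 = F2 BE 93 9C.
Offset 8: leading byte 0xF0 = 11110000 → 4-byte char #4 = F0 93 B7 91.
Leading byte 0xF0 = 11110000 matches 11110xxx → 4-byte sequence.
Byte 1: 0xF0 = 11110000, payload 000 (3 bits).
Byte 2: 0x93 = 10010011 (10xxxxxx ✓), payload 010011.
Byte 3: 0xB7 = 10110111 (10xxxxxx ✓), payload 110111.
Byte 4: 0x91 = 10010001 (10xxxxxx ✓), payload 010001.
Concatenate: 000010011110111010001 = 0x13DD1 (21 bits → U+13DD1).

U+13DD1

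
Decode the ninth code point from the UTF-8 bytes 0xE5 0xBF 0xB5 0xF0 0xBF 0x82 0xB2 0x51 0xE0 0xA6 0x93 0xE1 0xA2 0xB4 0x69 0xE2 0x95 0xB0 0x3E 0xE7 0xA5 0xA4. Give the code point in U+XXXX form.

Offset 0: leading byte 0xE5 = 11100101 → 3-byte char #1 = E5 BF B5.
Offset 3: leading byte 0xF0 = 11110000 → 4-byte char #2 = F0 BF 82 B2.
Offset 7: leading byte 0x51 = 01010001 → 1-byte char #3 = 51.
Offset 8: leading byte 0xE0 = 11100000 → 3-byte char #4 = E0 A6 93.
Offset 11: leading byte 0xE1 = 11100001 → 3-byte char #5 = E1 A2 B4.
Offset 14: leading byte 0x69 = 01101001 → 1-byte char #6 = 69.
Offset 15: leading byte 0xE2 = 11100010 → 3-byte char #7 = E2 95 B0.
Offset 18: leading byte 0x3E = 00111110 → 1-byte char #8 = 3E.
Offset 19: leading byte 0xE7 = 11100111 → 3-byte char #9 = E7 A5 A4.
Leading byte 0xE7 = 11100111 matches 1110xxxx → 3-byte sequence.
Byte 1: 0xE7 = 11100111, payload 0111 (4 bits).
Byte 2: 0xA5 = 10100101 (10xxxxxx ✓), payload 100101.
Byte 3: 0xA4 = 10100100 (10xxxxxx ✓), payload 100100.
Concatenate: 0111100101100100 = 0x7964 (16 bits → U+7964).

U+7964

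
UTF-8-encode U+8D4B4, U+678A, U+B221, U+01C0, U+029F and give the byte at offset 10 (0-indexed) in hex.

U+8D4B4 → 4-byte form F2 8D 92 B4 at offsets 0–3.
U+678A → 3-byte form E6 9E 8A at offsets 4–6.
U+B221 → 3-byte form EB 88 A1 at offsets 7–9.
U+01C0 → 2-byte form C7 80 at offsets 10–11.
Offset 10 falls in char 4's range; it's byte 1 of C7 80 = 0xC7.

0xC7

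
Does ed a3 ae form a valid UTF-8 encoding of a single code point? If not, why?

Structurally a 3-byte sequence; payload = 0xD8EE.
But 0xD8EE is in U+D800–U+DFFF, the surrogate range. Surrogates are not Unicode scalar values and are forbidden in UTF-8.

invalid (encodes a surrogate (U+D800–U+DFFF))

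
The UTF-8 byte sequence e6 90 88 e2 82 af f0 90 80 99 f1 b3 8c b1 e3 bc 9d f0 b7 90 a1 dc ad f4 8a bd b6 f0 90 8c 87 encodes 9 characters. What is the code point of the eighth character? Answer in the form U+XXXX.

U+10AF76

Offset 0: leading byte 0xE6 = 11100110 → 3-byte char #1 = E6 90 88.
Offset 3: leading byte 0xE2 = 11100010 → 3-byte char #2 = E2 82 AF.
Offset 6: leading byte 0xF0 = 11110000 → 4-byte char #3 = F0 90 80 99.
Offset 10: leading byte 0xF1 = 11110001 → 4-byte char #4 = F1 B3 8C B1.
Offset 14: leading byte 0xE3 = 11100011 → 3-byte char #5 = E3 BC 9D.
Offset 17: leading byte 0xF0 = 11110000 → 4-byte char #6 = F0 B7 90 A1.
Offset 21: leading byte 0xDC = 11011100 → 2-byte char #7 = DC AD.
Offset 23: leading byte 0xF4 = 11110100 → 4-byte char #8 = F4 8A BD B6.
Leading byte 0xF4 = 11110100 matches 11110xxx → 4-byte sequence.
Byte 1: 0xF4 = 11110100, payload 100 (3 bits).
Byte 2: 0x8A = 10001010 (10xxxxxx ✓), payload 001010.
Byte 3: 0xBD = 10111101 (10xxxxxx ✓), payload 111101.
Byte 4: 0xB6 = 10110110 (10xxxxxx ✓), payload 110110.
Concatenate: 100001010111101110110 = 0x10AF76 (21 bits → U+10AF76).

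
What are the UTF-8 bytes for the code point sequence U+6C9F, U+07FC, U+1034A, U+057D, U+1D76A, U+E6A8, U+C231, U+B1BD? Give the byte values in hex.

E6 B2 9F DF BC F0 90 8D 8A D5 BD F0 9D 9D AA EE 9A A8 EC 88 B1 EB 86 BD

U+6C9F: 3-byte form → E6 B2 9F.
U+07FC: 2-byte form → DF BC.
U+1034A: 4-byte form → F0 90 8D 8A.
U+057D: 2-byte form → D5 BD.
U+1D76A: 4-byte form → F0 9D 9D AA.
U+E6A8: 3-byte form → EE 9A A8.
U+C231: 3-byte form → EC 88 B1.
U+B1BD: 3-byte form → EB 86 BD.
Concatenated (24 bytes): E6 B2 9F DF BC F0 90 8D 8A D5 BD F0 9D 9D AA EE 9A A8 EC 88 B1 EB 86 BD.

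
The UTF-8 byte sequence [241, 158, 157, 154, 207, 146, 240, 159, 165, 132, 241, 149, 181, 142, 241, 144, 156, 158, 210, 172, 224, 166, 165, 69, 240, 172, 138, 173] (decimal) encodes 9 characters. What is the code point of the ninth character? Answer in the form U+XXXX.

U+2C2AD

Offset 0: leading byte 0xF1 = 11110001 → 4-byte char #1 = F1 9E 9D 9A.
Offset 4: leading byte 0xCF = 11001111 → 2-byte char #2 = CF 92.
Offset 6: leading byte 0xF0 = 11110000 → 4-byte char #3 = F0 9F A5 84.
Offset 10: leading byte 0xF1 = 11110001 → 4-byte char #4 = F1 95 B5 8E.
Offset 14: leading byte 0xF1 = 11110001 → 4-byte char #5 = F1 90 9C 9E.
Offset 18: leading byte 0xD2 = 11010010 → 2-byte char #6 = D2 AC.
Offset 20: leading byte 0xE0 = 11100000 → 3-byte char #7 = E0 A6 A5.
Offset 23: leading byte 0x45 = 01000101 → 1-byte char #8 = 45.
Offset 24: leading byte 0xF0 = 11110000 → 4-byte char #9 = F0 AC 8A AD.
Leading byte 0xF0 = 11110000 matches 11110xxx → 4-byte sequence.
Byte 1: 0xF0 = 11110000, payload 000 (3 bits).
Byte 2: 0xAC = 10101100 (10xxxxxx ✓), payload 101100.
Byte 3: 0x8A = 10001010 (10xxxxxx ✓), payload 001010.
Byte 4: 0xAD = 10101101 (10xxxxxx ✓), payload 101101.
Concatenate: 000101100001010101101 = 0x2C2AD (21 bits → U+2C2AD).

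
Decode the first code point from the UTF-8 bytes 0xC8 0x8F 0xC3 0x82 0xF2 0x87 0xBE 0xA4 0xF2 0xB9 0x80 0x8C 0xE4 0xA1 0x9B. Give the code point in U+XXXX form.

Offset 0: leading byte 0xC8 = 11001000 → 2-byte char #1 = C8 8F.
Leading byte 0xC8 = 11001000 matches 110xxxxx → 2-byte sequence.
Byte 1: 0xC8 = 11001000, payload 01000 (5 bits).
Byte 2: 0x8F = 10001111 (10xxxxxx ✓), payload 001111.
Concatenate: 01000001111 = 0x20F (11 bits → U+020F).

U+020F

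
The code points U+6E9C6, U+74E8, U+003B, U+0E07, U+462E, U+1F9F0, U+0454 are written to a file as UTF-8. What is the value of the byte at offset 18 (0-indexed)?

U+6E9C6 → 4-byte form F1 AE A7 86 at offsets 0–3.
U+74E8 → 3-byte form E7 93 A8 at offsets 4–6.
U+003B → 1-byte form 3B at offsets 7–7.
U+0E07 → 3-byte form E0 B8 87 at offsets 8–10.
U+462E → 3-byte form E4 98 AE at offsets 11–13.
U+1F9F0 → 4-byte form F0 9F A7 B0 at offsets 14–17.
U+0454 → 2-byte form D1 94 at offsets 18–19.
Offset 18 falls in char 7's range; it's byte 1 of D1 94 = 0xD1.

0xD1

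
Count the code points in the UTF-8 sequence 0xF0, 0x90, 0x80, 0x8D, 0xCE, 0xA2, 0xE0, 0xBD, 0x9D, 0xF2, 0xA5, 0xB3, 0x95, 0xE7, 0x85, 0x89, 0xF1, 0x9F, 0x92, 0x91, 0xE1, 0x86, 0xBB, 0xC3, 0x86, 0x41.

Byte at offset 0: 0xF0 = 11110000 → 4-byte char (#1). Advance 4.
Byte at offset 4: 0xCE = 11001110 → 2-byte char (#2). Advance 2.
Byte at offset 6: 0xE0 = 11100000 → 3-byte char (#3). Advance 3.
Byte at offset 9: 0xF2 = 11110010 → 4-byte char (#4). Advance 4.
Byte at offset 13: 0xE7 = 11100111 → 3-byte char (#5). Advance 3.
Byte at offset 16: 0xF1 = 11110001 → 4-byte char (#6). Advance 4.
Byte at offset 20: 0xE1 = 11100001 → 3-byte char (#7). Advance 3.
Byte at offset 23: 0xC3 = 11000011 → 2-byte char (#8). Advance 2.
Byte at offset 25: 0x41 = 01000001 → 1-byte char (#9). Advance 1.
Reached end at offset 26 after 9 code points.

9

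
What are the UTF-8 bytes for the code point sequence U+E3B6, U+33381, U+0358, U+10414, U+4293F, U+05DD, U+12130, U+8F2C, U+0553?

EE 8E B6 F0 B3 8E 81 CD 98 F0 90 90 94 F1 82 A4 BF D7 9D F0 92 84 B0 E8 BC AC D5 93

U+E3B6: 3-byte form → EE 8E B6.
U+33381: 4-byte form → F0 B3 8E 81.
U+0358: 2-byte form → CD 98.
U+10414: 4-byte form → F0 90 90 94.
U+4293F: 4-byte form → F1 82 A4 BF.
U+05DD: 2-byte form → D7 9D.
U+12130: 4-byte form → F0 92 84 B0.
U+8F2C: 3-byte form → E8 BC AC.
U+0553: 2-byte form → D5 93.
Concatenated (28 bytes): EE 8E B6 F0 B3 8E 81 CD 98 F0 90 90 94 F1 82 A4 BF D7 9D F0 92 84 B0 E8 BC AC D5 93.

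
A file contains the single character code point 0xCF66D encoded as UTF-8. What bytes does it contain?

U+CF66D = 0xCF66D = 849517 decimal. In range U+10000–U+10FFFF → 4-byte form: 11110xxx 10xxxxxx 10xxxxxx 10xxxxxx.
Binary (21 bits): 011001111011001101101.
Split 3+6+6+6: 011 | 001111 | 011001 | 101101.
Byte 1: 11110011 = 0xF3.
Byte 2: 10001111 = 0x8F.
Byte 3: 10011001 = 0x99.
Byte 4: 10101101 = 0xAD.

F3 8F 99 AD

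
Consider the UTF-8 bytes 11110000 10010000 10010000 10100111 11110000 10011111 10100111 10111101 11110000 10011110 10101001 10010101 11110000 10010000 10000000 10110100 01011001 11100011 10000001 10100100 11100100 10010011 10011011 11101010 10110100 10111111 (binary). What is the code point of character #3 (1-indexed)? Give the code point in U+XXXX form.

U+1EA55

Offset 0: leading byte 0xF0 = 11110000 → 4-byte char #1 = F0 90 90 A7.
Offset 4: leading byte 0xF0 = 11110000 → 4-byte char #2 = F0 9F A7 BD.
Offset 8: leading byte 0xF0 = 11110000 → 4-byte char #3 = F0 9E A9 95.
Leading byte 0xF0 = 11110000 matches 11110xxx → 4-byte sequence.
Byte 1: 0xF0 = 11110000, payload 000 (3 bits).
Byte 2: 0x9E = 10011110 (10xxxxxx ✓), payload 011110.
Byte 3: 0xA9 = 10101001 (10xxxxxx ✓), payload 101001.
Byte 4: 0x95 = 10010101 (10xxxxxx ✓), payload 010101.
Concatenate: 000011110101001010101 = 0x1EA55 (21 bits → U+1EA55).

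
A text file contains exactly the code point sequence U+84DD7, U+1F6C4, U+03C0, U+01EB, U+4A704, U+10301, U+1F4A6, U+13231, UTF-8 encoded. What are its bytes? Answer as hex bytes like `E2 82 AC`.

F2 84 B7 97 F0 9F 9B 84 CF 80 C7 AB F1 8A 9C 84 F0 90 8C 81 F0 9F 92 A6 F0 93 88 B1

U+84DD7: 4-byte form → F2 84 B7 97.
U+1F6C4: 4-byte form → F0 9F 9B 84.
U+03C0: 2-byte form → CF 80.
U+01EB: 2-byte form → C7 AB.
U+4A704: 4-byte form → F1 8A 9C 84.
U+10301: 4-byte form → F0 90 8C 81.
U+1F4A6: 4-byte form → F0 9F 92 A6.
U+13231: 4-byte form → F0 93 88 B1.
Concatenated (28 bytes): F2 84 B7 97 F0 9F 9B 84 CF 80 C7 AB F1 8A 9C 84 F0 90 8C 81 F0 9F 92 A6 F0 93 88 B1.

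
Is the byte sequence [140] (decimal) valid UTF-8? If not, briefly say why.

invalid (continuation byte with no leading byte)

Byte 0x8C = 10001100 has the form 10xxxxxx — a continuation byte — but there is no preceding leading byte.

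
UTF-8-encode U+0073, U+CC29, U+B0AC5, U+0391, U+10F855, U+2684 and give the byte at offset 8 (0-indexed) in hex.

0xCE

U+0073 → 1-byte form 73 at offsets 0–0.
U+CC29 → 3-byte form EC B0 A9 at offsets 1–3.
U+B0AC5 → 4-byte form F2 B0 AB 85 at offsets 4–7.
U+0391 → 2-byte form CE 91 at offsets 8–9.
Offset 8 falls in char 4's range; it's byte 1 of CE 91 = 0xCE.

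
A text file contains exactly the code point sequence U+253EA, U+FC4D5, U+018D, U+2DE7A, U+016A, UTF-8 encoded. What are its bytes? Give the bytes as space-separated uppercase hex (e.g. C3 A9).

F0 A5 8F AA F3 BC 93 95 C6 8D F0 AD B9 BA C5 AA

U+253EA: 4-byte form → F0 A5 8F AA.
U+FC4D5: 4-byte form → F3 BC 93 95.
U+018D: 2-byte form → C6 8D.
U+2DE7A: 4-byte form → F0 AD B9 BA.
U+016A: 2-byte form → C5 AA.
Concatenated (16 bytes): F0 A5 8F AA F3 BC 93 95 C6 8D F0 AD B9 BA C5 AA.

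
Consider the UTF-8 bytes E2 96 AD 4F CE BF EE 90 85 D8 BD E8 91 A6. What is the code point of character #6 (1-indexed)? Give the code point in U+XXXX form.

U+8466

Offset 0: leading byte 0xE2 = 11100010 → 3-byte char #1 = E2 96 AD.
Offset 3: leading byte 0x4F = 01001111 → 1-byte char #2 = 4F.
Offset 4: leading byte 0xCE = 11001110 → 2-byte char #3 = CE BF.
Offset 6: leading byte 0xEE = 11101110 → 3-byte char #4 = EE 90 85.
Offset 9: leading byte 0xD8 = 11011000 → 2-byte char #5 = D8 BD.
Offset 11: leading byte 0xE8 = 11101000 → 3-byte char #6 = E8 91 A6.
Leading byte 0xE8 = 11101000 matches 1110xxxx → 3-byte sequence.
Byte 1: 0xE8 = 11101000, payload 1000 (4 bits).
Byte 2: 0x91 = 10010001 (10xxxxxx ✓), payload 010001.
Byte 3: 0xA6 = 10100110 (10xxxxxx ✓), payload 100110.
Concatenate: 1000010001100110 = 0x8466 (16 bits → U+8466).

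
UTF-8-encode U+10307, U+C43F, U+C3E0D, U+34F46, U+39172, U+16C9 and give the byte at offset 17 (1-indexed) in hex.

0xB9

1-indexed offset 17 is 0-indexed offset 16.
U+10307 → 4-byte form F0 90 8C 87 at offsets 0–3.
U+C43F → 3-byte form EC 90 BF at offsets 4–6.
U+C3E0D → 4-byte form F3 83 B8 8D at offsets 7–10.
U+34F46 → 4-byte form F0 B4 BD 86 at offsets 11–14.
U+39172 → 4-byte form F0 B9 85 B2 at offsets 15–18.
Offset 16 falls in char 5's range; it's byte 2 of F0 B9 85 B2 = 0xB9.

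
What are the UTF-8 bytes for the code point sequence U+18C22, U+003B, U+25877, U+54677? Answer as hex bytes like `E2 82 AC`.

U+18C22: 4-byte form → F0 98 B0 A2.
U+003B: 1-byte form → 3B.
U+25877: 4-byte form → F0 A5 A1 B7.
U+54677: 4-byte form → F1 94 99 B7.
Concatenated (13 bytes): F0 98 B0 A2 3B F0 A5 A1 B7 F1 94 99 B7.

F0 98 B0 A2 3B F0 A5 A1 B7 F1 94 99 B7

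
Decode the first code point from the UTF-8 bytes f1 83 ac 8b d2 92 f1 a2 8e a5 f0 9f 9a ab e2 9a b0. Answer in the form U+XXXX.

Offset 0: leading byte 0xF1 = 11110001 → 4-byte char #1 = F1 83 AC 8B.
Leading byte 0xF1 = 11110001 matches 11110xxx → 4-byte sequence.
Byte 1: 0xF1 = 11110001, payload 001 (3 bits).
Byte 2: 0x83 = 10000011 (10xxxxxx ✓), payload 000011.
Byte 3: 0xAC = 10101100 (10xxxxxx ✓), payload 101100.
Byte 4: 0x8B = 10001011 (10xxxxxx ✓), payload 001011.
Concatenate: 001000011101100001011 = 0x43B0B (21 bits → U+43B0B).

U+43B0B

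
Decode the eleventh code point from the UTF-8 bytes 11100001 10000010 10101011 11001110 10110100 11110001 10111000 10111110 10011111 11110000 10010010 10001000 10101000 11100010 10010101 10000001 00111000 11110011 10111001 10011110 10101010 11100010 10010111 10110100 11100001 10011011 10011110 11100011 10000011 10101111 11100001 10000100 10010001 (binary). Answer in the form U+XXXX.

Offset 0: leading byte 0xE1 = 11100001 → 3-byte char #1 = E1 82 AB.
Offset 3: leading byte 0xCE = 11001110 → 2-byte char #2 = CE B4.
Offset 5: leading byte 0xF1 = 11110001 → 4-byte char #3 = F1 B8 BE 9F.
Offset 9: leading byte 0xF0 = 11110000 → 4-byte char #4 = F0 92 88 A8.
Offset 13: leading byte 0xE2 = 11100010 → 3-byte char #5 = E2 95 81.
Offset 16: leading byte 0x38 = 00111000 → 1-byte char #6 = 38.
Offset 17: leading byte 0xF3 = 11110011 → 4-byte char #7 = F3 B9 9E AA.
Offset 21: leading byte 0xE2 = 11100010 → 3-byte char #8 = E2 97 B4.
Offset 24: leading byte 0xE1 = 11100001 → 3-byte char #9 = E1 9B 9E.
Offset 27: leading byte 0xE3 = 11100011 → 3-byte char #10 = E3 83 AF.
Offset 30: leading byte 0xE1 = 11100001 → 3-byte char #11 = E1 84 91.
Leading byte 0xE1 = 11100001 matches 1110xxxx → 3-byte sequence.
Byte 1: 0xE1 = 11100001, payload 0001 (4 bits).
Byte 2: 0x84 = 10000100 (10xxxxxx ✓), payload 000100.
Byte 3: 0x91 = 10010001 (10xxxxxx ✓), payload 010001.
Concatenate: 0001000100010001 = 0x1111 (16 bits → U+1111).

U+1111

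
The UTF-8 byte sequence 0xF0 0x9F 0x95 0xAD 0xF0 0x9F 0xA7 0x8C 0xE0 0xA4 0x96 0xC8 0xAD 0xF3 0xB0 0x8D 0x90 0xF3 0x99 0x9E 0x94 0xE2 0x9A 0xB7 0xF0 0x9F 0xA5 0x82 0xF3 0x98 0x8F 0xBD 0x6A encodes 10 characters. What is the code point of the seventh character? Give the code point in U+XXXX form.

Offset 0: leading byte 0xF0 = 11110000 → 4-byte char #1 = F0 9F 95 AD.
Offset 4: leading byte 0xF0 = 11110000 → 4-byte char #2 = F0 9F A7 8C.
Offset 8: leading byte 0xE0 = 11100000 → 3-byte char #3 = E0 A4 96.
Offset 11: leading byte 0xC8 = 11001000 → 2-byte char #4 = C8 AD.
Offset 13: leading byte 0xF3 = 11110011 → 4-byte char #5 = F3 B0 8D 90.
Offset 17: leading byte 0xF3 = 11110011 → 4-byte char #6 = F3 99 9E 94.
Offset 21: leading byte 0xE2 = 11100010 → 3-byte char #7 = E2 9A B7.
Leading byte 0xE2 = 11100010 matches 1110xxxx → 3-byte sequence.
Byte 1: 0xE2 = 11100010, payload 0010 (4 bits).
Byte 2: 0x9A = 10011010 (10xxxxxx ✓), payload 011010.
Byte 3: 0xB7 = 10110111 (10xxxxxx ✓), payload 110111.
Concatenate: 0010011010110111 = 0x26B7 (16 bits → U+26B7).

U+26B7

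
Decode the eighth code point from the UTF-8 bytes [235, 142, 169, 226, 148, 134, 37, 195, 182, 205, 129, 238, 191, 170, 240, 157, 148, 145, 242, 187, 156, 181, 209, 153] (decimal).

Offset 0: leading byte 0xEB = 11101011 → 3-byte char #1 = EB 8E A9.
Offset 3: leading byte 0xE2 = 11100010 → 3-byte char #2 = E2 94 86.
Offset 6: leading byte 0x25 = 00100101 → 1-byte char #3 = 25.
Offset 7: leading byte 0xC3 = 11000011 → 2-byte char #4 = C3 B6.
Offset 9: leading byte 0xCD = 11001101 → 2-byte char #5 = CD 81.
Offset 11: leading byte 0xEE = 11101110 → 3-byte char #6 = EE BF AA.
Offset 14: leading byte 0xF0 = 11110000 → 4-byte char #7 = F0 9D 94 91.
Offset 18: leading byte 0xF2 = 11110010 → 4-byte char #8 = F2 BB 9C B5.
Leading byte 0xF2 = 11110010 matches 11110xxx → 4-byte sequence.
Byte 1: 0xF2 = 11110010, payload 010 (3 bits).
Byte 2: 0xBB = 10111011 (10xxxxxx ✓), payload 111011.
Byte 3: 0x9C = 10011100 (10xxxxxx ✓), payload 011100.
Byte 4: 0xB5 = 10110101 (10xxxxxx ✓), payload 110101.
Concatenate: 010111011011100110101 = 0xBB735 (21 bits → U+BB735).

U+BB735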